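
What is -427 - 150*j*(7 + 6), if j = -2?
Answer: 3473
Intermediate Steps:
-427 - 150*j*(7 + 6) = -427 - (-300)*(7 + 6) = -427 - (-300)*13 = -427 - 150*(-26) = -427 + 3900 = 3473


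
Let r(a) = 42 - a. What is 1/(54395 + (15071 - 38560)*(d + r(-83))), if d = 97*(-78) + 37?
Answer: 1/173966951 ≈ 5.7482e-9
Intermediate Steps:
d = -7529 (d = -7566 + 37 = -7529)
1/(54395 + (15071 - 38560)*(d + r(-83))) = 1/(54395 + (15071 - 38560)*(-7529 + (42 - 1*(-83)))) = 1/(54395 - 23489*(-7529 + (42 + 83))) = 1/(54395 - 23489*(-7529 + 125)) = 1/(54395 - 23489*(-7404)) = 1/(54395 + 173912556) = 1/173966951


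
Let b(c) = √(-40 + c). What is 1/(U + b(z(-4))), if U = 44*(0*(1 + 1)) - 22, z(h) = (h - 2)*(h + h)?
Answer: -11/238 - √2/238 ≈ -0.052161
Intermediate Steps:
z(h) = 2*h*(-2 + h) (z(h) = (-2 + h)*(2*h) = 2*h*(-2 + h))
U = -22 (U = 44*(0*2) - 22 = 44*0 - 22 = 0 - 22 = -22)
1/(U + b(z(-4))) = 1/(-22 + √(-40 + 2*(-4)*(-2 - 4))) = 1/(-22 + √(-40 + 2*(-4)*(-6))) = 1/(-22 + √(-40 + 48)) = 1/(-22 + √8) = 1/(-22 + 2*√2)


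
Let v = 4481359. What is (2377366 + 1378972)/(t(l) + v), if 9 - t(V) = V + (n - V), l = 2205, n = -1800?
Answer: 1878169/2241584 ≈ 0.83788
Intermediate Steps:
t(V) = 1809 (t(V) = 9 - (V + (-1800 - V)) = 9 - 1*(-1800) = 9 + 1800 = 1809)
(2377366 + 1378972)/(t(l) + v) = (2377366 + 1378972)/(1809 + 4481359) = 3756338/4483168 = 3756338*(1/4483168) = 1878169/2241584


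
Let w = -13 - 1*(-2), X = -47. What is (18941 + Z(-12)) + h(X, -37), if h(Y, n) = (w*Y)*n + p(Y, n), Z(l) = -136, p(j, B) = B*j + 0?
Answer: 1415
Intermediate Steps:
p(j, B) = B*j
w = -11 (w = -13 + 2 = -11)
h(Y, n) = -10*Y*n (h(Y, n) = (-11*Y)*n + n*Y = -11*Y*n + Y*n = -10*Y*n)
(18941 + Z(-12)) + h(X, -37) = (18941 - 136) - 10*(-47)*(-37) = 18805 - 17390 = 1415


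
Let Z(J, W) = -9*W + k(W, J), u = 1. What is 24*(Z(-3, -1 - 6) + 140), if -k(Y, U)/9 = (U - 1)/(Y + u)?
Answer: 4728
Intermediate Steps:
k(Y, U) = -9*(-1 + U)/(1 + Y) (k(Y, U) = -9*(U - 1)/(Y + 1) = -9*(-1 + U)/(1 + Y))
Z(J, W) = -9*W + 9*(1 - J)/(1 + W)
24*(Z(-3, -1 - 6) + 140) = 24*(9*(1 - 1*(-3) - (-1 - 6)*(1 + (-1 - 6)))/(1 + (-1 - 6)) + 140) = 24*(9*(1 + 3 - 1*(-7)*(1 - 7))/(1 - 7) + 140) = 24*(9*(1 + 3 - 1*(-7)*(-6))/(-6) + 140) = 24*(9*(-⅙)*(1 + 3 - 42) + 140) = 24*(9*(-⅙)*(-38) + 140) = 24*(57 + 140) = 24*197 = 4728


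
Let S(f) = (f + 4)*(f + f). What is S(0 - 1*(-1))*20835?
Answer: 208350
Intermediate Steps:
S(f) = 2*f*(4 + f) (S(f) = (4 + f)*(2*f) = 2*f*(4 + f))
S(0 - 1*(-1))*20835 = (2*(0 - 1*(-1))*(4 + (0 - 1*(-1))))*20835 = (2*(0 + 1)*(4 + (0 + 1)))*20835 = (2*1*(4 + 1))*20835 = (2*1*5)*20835 = 10*20835 = 208350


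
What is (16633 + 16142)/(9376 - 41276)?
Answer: -1311/1276 ≈ -1.0274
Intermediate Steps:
(16633 + 16142)/(9376 - 41276) = 32775/(-31900) = 32775*(-1/31900) = -1311/1276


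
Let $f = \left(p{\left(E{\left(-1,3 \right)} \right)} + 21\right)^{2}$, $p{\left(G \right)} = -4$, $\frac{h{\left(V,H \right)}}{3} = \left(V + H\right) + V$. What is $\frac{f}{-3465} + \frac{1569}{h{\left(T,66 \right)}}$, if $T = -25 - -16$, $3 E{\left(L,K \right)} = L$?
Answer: $\frac{599441}{55440} \approx 10.812$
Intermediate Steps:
$E{\left(L,K \right)} = \frac{L}{3}$
$T = -9$ ($T = -25 + 16 = -9$)
$h{\left(V,H \right)} = 3 H + 6 V$ ($h{\left(V,H \right)} = 3 \left(\left(V + H\right) + V\right) = 3 \left(\left(H + V\right) + V\right) = 3 \left(H + 2 V\right) = 3 H + 6 V$)
$f = 289$ ($f = \left(-4 + 21\right)^{2} = 17^{2} = 289$)
$\frac{f}{-3465} + \frac{1569}{h{\left(T,66 \right)}} = \frac{289}{-3465} + \frac{1569}{3 \cdot 66 + 6 \left(-9\right)} = 289 \left(- \frac{1}{3465}\right) + \frac{1569}{198 - 54} = - \frac{289}{3465} + \frac{1569}{144} = - \frac{289}{3465} + 1569 \cdot \frac{1}{144} = - \frac{289}{3465} + \frac{523}{48} = \frac{599441}{55440}$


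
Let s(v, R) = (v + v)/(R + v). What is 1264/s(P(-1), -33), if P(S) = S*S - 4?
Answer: 7584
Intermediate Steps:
P(S) = -4 + S**2 (P(S) = S**2 - 4 = -4 + S**2)
s(v, R) = 2*v/(R + v) (s(v, R) = (2*v)/(R + v) = 2*v/(R + v))
1264/s(P(-1), -33) = 1264/((2*(-4 + (-1)**2)/(-33 + (-4 + (-1)**2)))) = 1264/((2*(-4 + 1)/(-33 + (-4 + 1)))) = 1264/((2*(-3)/(-33 - 3))) = 1264/((2*(-3)/(-36))) = 1264/((2*(-3)*(-1/36))) = 1264/(1/6) = 1264*6 = 7584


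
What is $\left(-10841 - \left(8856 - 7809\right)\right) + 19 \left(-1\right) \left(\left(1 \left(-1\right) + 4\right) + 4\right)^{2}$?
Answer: $-12819$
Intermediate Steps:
$\left(-10841 - \left(8856 - 7809\right)\right) + 19 \left(-1\right) \left(\left(1 \left(-1\right) + 4\right) + 4\right)^{2} = \left(-10841 - \left(8856 - 7809\right)\right) - 19 \left(\left(-1 + 4\right) + 4\right)^{2} = \left(-10841 - 1047\right) - 19 \left(3 + 4\right)^{2} = \left(-10841 - 1047\right) - 19 \cdot 7^{2} = -11888 - 931 = -12819$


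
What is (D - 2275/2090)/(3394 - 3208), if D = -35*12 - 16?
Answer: -60901/25916 ≈ -2.3499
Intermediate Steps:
D = -436 (D = -420 - 16 = -436)
(D - 2275/2090)/(3394 - 3208) = (-436 - 2275/2090)/(3394 - 3208) = (-436 - 2275*1/2090)/186 = (-436 - 455/418)*(1/186) = -182703/418*1/186 = -60901/25916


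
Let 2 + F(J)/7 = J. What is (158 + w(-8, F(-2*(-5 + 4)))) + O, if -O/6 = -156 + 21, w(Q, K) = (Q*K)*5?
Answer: 968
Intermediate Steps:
F(J) = -14 + 7*J
w(Q, K) = 5*K*Q (w(Q, K) = (K*Q)*5 = 5*K*Q)
O = 810 (O = -6*(-156 + 21) = -6*(-135) = 810)
(158 + w(-8, F(-2*(-5 + 4)))) + O = (158 + 5*(-14 + 7*(-2*(-5 + 4)))*(-8)) + 810 = (158 + 5*(-14 + 7*(-2*(-1)))*(-8)) + 810 = (158 + 5*(-14 + 7*2)*(-8)) + 810 = (158 + 5*(-14 + 14)*(-8)) + 810 = (158 + 5*0*(-8)) + 810 = (158 + 0) + 810 = 158 + 810 = 968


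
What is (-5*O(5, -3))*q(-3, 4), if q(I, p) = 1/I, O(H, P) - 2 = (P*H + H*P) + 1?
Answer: -45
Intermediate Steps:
O(H, P) = 3 + 2*H*P (O(H, P) = 2 + ((P*H + H*P) + 1) = 2 + ((H*P + H*P) + 1) = 2 + (2*H*P + 1) = 2 + (1 + 2*H*P) = 3 + 2*H*P)
q(I, p) = 1/I
(-5*O(5, -3))*q(-3, 4) = -5*(3 + 2*5*(-3))/(-3) = -5*(3 - 30)*(-⅓) = -5*(-27)*(-⅓) = 135*(-⅓) = -45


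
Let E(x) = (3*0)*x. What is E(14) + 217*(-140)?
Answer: -30380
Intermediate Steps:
E(x) = 0 (E(x) = 0*x = 0)
E(14) + 217*(-140) = 0 + 217*(-140) = 0 - 30380 = -30380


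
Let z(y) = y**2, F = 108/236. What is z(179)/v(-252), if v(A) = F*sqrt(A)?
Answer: -1890419*I*sqrt(7)/1134 ≈ -4410.6*I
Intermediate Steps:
F = 27/59 (F = 108*(1/236) = 27/59 ≈ 0.45763)
v(A) = 27*sqrt(A)/59
z(179)/v(-252) = 179**2/((27*sqrt(-252)/59)) = 32041/((27*(6*I*sqrt(7))/59)) = 32041/((162*I*sqrt(7)/59)) = 32041*(-59*I*sqrt(7)/1134) = -1890419*I*sqrt(7)/1134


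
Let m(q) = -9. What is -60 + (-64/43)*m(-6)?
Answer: -2004/43 ≈ -46.605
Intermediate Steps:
-60 + (-64/43)*m(-6) = -60 - 64/43*(-9) = -60 + 576/43 = -2004/43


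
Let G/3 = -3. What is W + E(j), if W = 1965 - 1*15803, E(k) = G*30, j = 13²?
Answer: -14108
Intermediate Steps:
j = 169
G = -9 (G = 3*(-3) = -9)
E(k) = -270 (E(k) = -9*30 = -270)
W = -13838 (W = 1965 - 15803 = -13838)
W + E(j) = -13838 - 270 = -14108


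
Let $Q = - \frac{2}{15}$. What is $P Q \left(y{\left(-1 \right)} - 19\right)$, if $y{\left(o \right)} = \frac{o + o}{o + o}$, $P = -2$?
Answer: $- \frac{24}{5} \approx -4.8$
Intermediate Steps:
$Q = - \frac{2}{15}$ ($Q = \left(-2\right) \frac{1}{15} = - \frac{2}{15} \approx -0.13333$)
$y{\left(o \right)} = 1$ ($y{\left(o \right)} = \frac{2 o}{2 o} = 2 o \frac{1}{2 o} = 1$)
$P Q \left(y{\left(-1 \right)} - 19\right) = \left(-2\right) \left(- \frac{2}{15}\right) \left(1 - 19\right) = \frac{4}{15} \left(-18\right) = - \frac{24}{5}$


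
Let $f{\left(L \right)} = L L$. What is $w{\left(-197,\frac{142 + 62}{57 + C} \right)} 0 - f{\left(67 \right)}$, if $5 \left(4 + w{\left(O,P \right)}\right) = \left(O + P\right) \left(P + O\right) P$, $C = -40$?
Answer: $-4489$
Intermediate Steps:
$f{\left(L \right)} = L^{2}$
$w{\left(O,P \right)} = -4 + \frac{P \left(O + P\right)^{2}}{5}$ ($w{\left(O,P \right)} = -4 + \frac{\left(O + P\right) \left(P + O\right) P}{5} = -4 + \frac{\left(O + P\right) \left(O + P\right) P}{5} = -4 + \frac{\left(O + P\right)^{2} P}{5} = -4 + \frac{P \left(O + P\right)^{2}}{5}$)
$w{\left(-197,\frac{142 + 62}{57 + C} \right)} 0 - f{\left(67 \right)} = \left(-4 + \frac{\frac{142 + 62}{57 - 40} \left(-197 + \frac{142 + 62}{57 - 40}\right)^{2}}{5}\right) 0 - 67^{2} = \left(-4 + \frac{\frac{204}{17} \left(-197 + \frac{204}{17}\right)^{2}}{5}\right) 0 - 4489 = \left(-4 + \frac{204 \cdot \frac{1}{17} \left(-197 + 204 \cdot \frac{1}{17}\right)^{2}}{5}\right) 0 - 4489 = \left(-4 + \frac{1}{5} \cdot 12 \left(-197 + 12\right)^{2}\right) 0 - 4489 = \left(-4 + \frac{1}{5} \cdot 12 \left(-185\right)^{2}\right) 0 - 4489 = \left(-4 + \frac{1}{5} \cdot 12 \cdot 34225\right) 0 - 4489 = \left(-4 + 82140\right) 0 - 4489 = 82136 \cdot 0 - 4489 = 0 - 4489 = -4489$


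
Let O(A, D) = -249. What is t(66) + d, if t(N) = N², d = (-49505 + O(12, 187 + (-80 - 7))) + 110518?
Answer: 65120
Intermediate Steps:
d = 60764 (d = (-49505 - 249) + 110518 = -49754 + 110518 = 60764)
t(66) + d = 66² + 60764 = 4356 + 60764 = 65120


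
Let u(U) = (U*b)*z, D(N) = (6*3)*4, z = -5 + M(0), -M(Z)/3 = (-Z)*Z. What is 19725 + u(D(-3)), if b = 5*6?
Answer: 8925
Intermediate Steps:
M(Z) = 3*Z**2 (M(Z) = -3*(-Z)*Z = -(-3)*Z**2 = 3*Z**2)
z = -5 (z = -5 + 3*0**2 = -5 + 3*0 = -5 + 0 = -5)
D(N) = 72 (D(N) = 18*4 = 72)
b = 30
u(U) = -150*U (u(U) = (U*30)*(-5) = (30*U)*(-5) = -150*U)
19725 + u(D(-3)) = 19725 - 150*72 = 19725 - 10800 = 8925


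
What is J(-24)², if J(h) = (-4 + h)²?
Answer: 614656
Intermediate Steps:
J(-24)² = ((-4 - 24)²)² = ((-28)²)² = 784² = 614656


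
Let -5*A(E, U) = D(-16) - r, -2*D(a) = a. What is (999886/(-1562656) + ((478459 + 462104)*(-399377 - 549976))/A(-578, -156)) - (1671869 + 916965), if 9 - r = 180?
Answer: 3487979554562729355/139857712 ≈ 2.4939e+10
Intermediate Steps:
r = -171 (r = 9 - 1*180 = 9 - 180 = -171)
D(a) = -a/2
A(E, U) = -179/5 (A(E, U) = -(-½*(-16) - 1*(-171))/5 = -(8 + 171)/5 = -⅕*179 = -179/5)
(999886/(-1562656) + ((478459 + 462104)*(-399377 - 549976))/A(-578, -156)) - (1671869 + 916965) = (999886/(-1562656) + ((478459 + 462104)*(-399377 - 549976))/(-179/5)) - (1671869 + 916965) = (999886*(-1/1562656) + (940563*(-949353))*(-5/179)) - 1*2588834 = (-499943/781328 - 892926305739*(-5/179)) - 2588834 = (-499943/781328 + 4464631528695/179) - 2588834 = 3488341622962717163/139857712 - 2588834 = 3487979554562729355/139857712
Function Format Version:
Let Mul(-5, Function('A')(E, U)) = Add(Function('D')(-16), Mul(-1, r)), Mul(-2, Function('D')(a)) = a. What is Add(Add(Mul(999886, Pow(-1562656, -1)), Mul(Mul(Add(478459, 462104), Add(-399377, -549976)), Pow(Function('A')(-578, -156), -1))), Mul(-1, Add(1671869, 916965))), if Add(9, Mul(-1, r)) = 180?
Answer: Rational(3487979554562729355, 139857712) ≈ 2.4939e+10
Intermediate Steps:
r = -171 (r = Add(9, Mul(-1, 180)) = Add(9, -180) = -171)
Function('D')(a) = Mul(Rational(-1, 2), a)
Function('A')(E, U) = Rational(-179, 5) (Function('A')(E, U) = Mul(Rational(-1, 5), Add(Mul(Rational(-1, 2), -16), Mul(-1, -171))) = Mul(Rational(-1, 5), Add(8, 171)) = Mul(Rational(-1, 5), 179) = Rational(-179, 5))
Add(Add(Mul(999886, Pow(-1562656, -1)), Mul(Mul(Add(478459, 462104), Add(-399377, -549976)), Pow(Function('A')(-578, -156), -1))), Mul(-1, Add(1671869, 916965))) = Add(Add(Mul(999886, Pow(-1562656, -1)), Mul(Mul(Add(478459, 462104), Add(-399377, -549976)), Pow(Rational(-179, 5), -1))), Mul(-1, Add(1671869, 916965))) = Add(Add(Mul(999886, Rational(-1, 1562656)), Mul(Mul(940563, -949353), Rational(-5, 179))), Mul(-1, 2588834)) = Add(Add(Rational(-499943, 781328), Mul(-892926305739, Rational(-5, 179))), -2588834) = Add(Add(Rational(-499943, 781328), Rational(4464631528695, 179)), -2588834) = Add(Rational(3488341622962717163, 139857712), -2588834) = Rational(3487979554562729355, 139857712)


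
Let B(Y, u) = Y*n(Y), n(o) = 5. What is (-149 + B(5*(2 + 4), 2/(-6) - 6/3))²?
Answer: 1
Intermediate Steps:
B(Y, u) = 5*Y (B(Y, u) = Y*5 = 5*Y)
(-149 + B(5*(2 + 4), 2/(-6) - 6/3))² = (-149 + 5*(5*(2 + 4)))² = (-149 + 5*(5*6))² = (-149 + 5*30)² = (-149 + 150)² = 1² = 1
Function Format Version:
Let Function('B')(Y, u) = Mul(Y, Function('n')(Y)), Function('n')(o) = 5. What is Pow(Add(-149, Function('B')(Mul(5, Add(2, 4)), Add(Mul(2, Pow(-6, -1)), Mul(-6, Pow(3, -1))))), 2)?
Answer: 1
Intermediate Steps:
Function('B')(Y, u) = Mul(5, Y) (Function('B')(Y, u) = Mul(Y, 5) = Mul(5, Y))
Pow(Add(-149, Function('B')(Mul(5, Add(2, 4)), Add(Mul(2, Pow(-6, -1)), Mul(-6, Pow(3, -1))))), 2) = Pow(Add(-149, Mul(5, Mul(5, Add(2, 4)))), 2) = Pow(Add(-149, Mul(5, Mul(5, 6))), 2) = Pow(Add(-149, Mul(5, 30)), 2) = Pow(Add(-149, 150), 2) = Pow(1, 2) = 1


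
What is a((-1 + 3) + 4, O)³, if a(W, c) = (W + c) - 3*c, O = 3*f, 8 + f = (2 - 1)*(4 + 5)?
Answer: 0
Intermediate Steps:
f = 1 (f = -8 + (2 - 1)*(4 + 5) = -8 + 1*9 = -8 + 9 = 1)
O = 3 (O = 3*1 = 3)
a(W, c) = W - 2*c
a((-1 + 3) + 4, O)³ = (((-1 + 3) + 4) - 2*3)³ = ((2 + 4) - 6)³ = (6 - 6)³ = 0³ = 0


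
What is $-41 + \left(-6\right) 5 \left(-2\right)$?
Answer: $19$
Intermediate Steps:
$-41 + \left(-6\right) 5 \left(-2\right) = -41 - -60 = -41 + 60 = 19$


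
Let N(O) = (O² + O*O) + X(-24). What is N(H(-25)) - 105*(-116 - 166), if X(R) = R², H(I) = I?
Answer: 31436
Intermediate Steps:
N(O) = 576 + 2*O² (N(O) = (O² + O*O) + (-24)² = (O² + O²) + 576 = 2*O² + 576 = 576 + 2*O²)
N(H(-25)) - 105*(-116 - 166) = (576 + 2*(-25)²) - 105*(-116 - 166) = (576 + 2*625) - 105*(-282) = (576 + 1250) + 29610 = 1826 + 29610 = 31436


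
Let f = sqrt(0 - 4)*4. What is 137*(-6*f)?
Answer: -6576*I ≈ -6576.0*I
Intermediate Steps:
f = 8*I (f = sqrt(-4)*4 = (2*I)*4 = 8*I ≈ 8.0*I)
137*(-6*f) = 137*(-48*I) = -6576*I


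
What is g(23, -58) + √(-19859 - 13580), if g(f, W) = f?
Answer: 23 + I*√33439 ≈ 23.0 + 182.86*I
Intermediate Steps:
g(23, -58) + √(-19859 - 13580) = 23 + √(-19859 - 13580) = 23 + √(-33439) = 23 + I*√33439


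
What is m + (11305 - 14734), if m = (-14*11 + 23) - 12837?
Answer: -16397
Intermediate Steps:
m = -12968 (m = (-154 + 23) - 12837 = -131 - 12837 = -12968)
m + (11305 - 14734) = -12968 + (11305 - 14734) = -12968 - 3429 = -16397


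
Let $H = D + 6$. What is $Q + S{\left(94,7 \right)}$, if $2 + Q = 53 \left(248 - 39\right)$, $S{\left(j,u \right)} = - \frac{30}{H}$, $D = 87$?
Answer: $\frac{343315}{31} \approx 11075.0$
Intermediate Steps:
$H = 93$ ($H = 87 + 6 = 93$)
$S{\left(j,u \right)} = - \frac{10}{31}$ ($S{\left(j,u \right)} = - \frac{30}{93} = \left(-30\right) \frac{1}{93} = - \frac{10}{31}$)
$Q = 11075$ ($Q = -2 + 53 \left(248 - 39\right) = -2 + 53 \cdot 209 = -2 + 11077 = 11075$)
$Q + S{\left(94,7 \right)} = 11075 - \frac{10}{31} = \frac{343315}{31}$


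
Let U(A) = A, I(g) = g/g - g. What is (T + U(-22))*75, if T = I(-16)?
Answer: -375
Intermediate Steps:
I(g) = 1 - g
T = 17 (T = 1 - 1*(-16) = 1 + 16 = 17)
(T + U(-22))*75 = (17 - 22)*75 = -5*75 = -375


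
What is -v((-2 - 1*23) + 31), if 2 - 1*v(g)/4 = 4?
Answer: 8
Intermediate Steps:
v(g) = -8 (v(g) = 8 - 4*4 = 8 - 16 = -8)
-v((-2 - 1*23) + 31) = -1*(-8) = 8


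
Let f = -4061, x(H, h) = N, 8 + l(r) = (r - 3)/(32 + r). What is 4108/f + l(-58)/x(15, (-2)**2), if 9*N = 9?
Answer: -703775/105586 ≈ -6.6654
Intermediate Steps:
N = 1 (N = (1/9)*9 = 1)
l(r) = -8 + (-3 + r)/(32 + r) (l(r) = -8 + (r - 3)/(32 + r) = -8 + (-3 + r)/(32 + r))
x(H, h) = 1
4108/f + l(-58)/x(15, (-2)**2) = 4108/(-4061) + (7*(-37 - 1*(-58))/(32 - 58))/1 = 4108*(-1/4061) + (7*(-37 + 58)/(-26))*1 = -4108/4061 + (7*(-1/26)*21)*1 = -4108/4061 - 147/26*1 = -4108/4061 - 147/26 = -703775/105586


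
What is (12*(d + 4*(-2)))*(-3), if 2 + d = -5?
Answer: 540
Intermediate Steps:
d = -7 (d = -2 - 5 = -7)
(12*(d + 4*(-2)))*(-3) = (12*(-7 + 4*(-2)))*(-3) = (12*(-7 - 8))*(-3) = (12*(-15))*(-3) = -180*(-3) = 540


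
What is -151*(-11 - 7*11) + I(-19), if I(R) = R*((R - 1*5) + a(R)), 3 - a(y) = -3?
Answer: 13630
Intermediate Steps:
a(y) = 6 (a(y) = 3 - 1*(-3) = 3 + 3 = 6)
I(R) = R*(1 + R) (I(R) = R*((R - 1*5) + 6) = R*((R - 5) + 6) = R*((-5 + R) + 6) = R*(1 + R))
-151*(-11 - 7*11) + I(-19) = -151*(-11 - 7*11) - 19*(1 - 19) = -151*(-11 - 77) - 19*(-18) = -151*(-88) + 342 = 13288 + 342 = 13630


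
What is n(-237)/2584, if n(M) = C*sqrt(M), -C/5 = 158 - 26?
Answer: -165*I*sqrt(237)/646 ≈ -3.9321*I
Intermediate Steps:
C = -660 (C = -5*(158 - 26) = -5*132 = -660)
n(M) = -660*sqrt(M)
n(-237)/2584 = -660*I*sqrt(237)/2584 = -660*I*sqrt(237)*(1/2584) = -165*I*sqrt(237)/646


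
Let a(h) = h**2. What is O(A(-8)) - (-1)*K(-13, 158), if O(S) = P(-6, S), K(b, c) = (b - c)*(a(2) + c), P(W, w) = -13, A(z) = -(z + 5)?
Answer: -27715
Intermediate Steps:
A(z) = -5 - z (A(z) = -(5 + z) = -5 - z)
K(b, c) = (4 + c)*(b - c) (K(b, c) = (b - c)*(2**2 + c) = (b - c)*(4 + c) = (4 + c)*(b - c))
O(S) = -13
O(A(-8)) - (-1)*K(-13, 158) = -13 - (-1)*(-1*158**2 - 4*158 + 4*(-13) - 13*158) = -13 - (-1)*(-1*24964 - 632 - 52 - 2054) = -13 - (-1)*(-24964 - 632 - 52 - 2054) = -13 - (-1)*(-27702) = -13 - 1*27702 = -13 - 27702 = -27715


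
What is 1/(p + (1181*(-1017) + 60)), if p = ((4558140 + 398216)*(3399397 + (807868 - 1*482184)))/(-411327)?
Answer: -411327/18956838284395 ≈ -2.1698e-8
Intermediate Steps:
p = -18462827564836/411327 (p = (4956356*(3399397 + (807868 - 482184)))*(-1/411327) = (4956356*(3399397 + 325684))*(-1/411327) = (4956356*3725081)*(-1/411327) = 18462827564836*(-1/411327) = -18462827564836/411327 ≈ -4.4886e+7)
1/(p + (1181*(-1017) + 60)) = 1/(-18462827564836/411327 + (1181*(-1017) + 60)) = 1/(-18462827564836/411327 + (-1201077 + 60)) = 1/(-18462827564836/411327 - 1201017) = 1/(-18956838284395/411327) = -411327/18956838284395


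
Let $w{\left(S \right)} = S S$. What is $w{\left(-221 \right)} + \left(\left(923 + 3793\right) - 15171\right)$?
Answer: $38386$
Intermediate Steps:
$w{\left(S \right)} = S^{2}$
$w{\left(-221 \right)} + \left(\left(923 + 3793\right) - 15171\right) = \left(-221\right)^{2} + \left(\left(923 + 3793\right) - 15171\right) = 48841 + \left(4716 - 15171\right) = 48841 - 10455 = 38386$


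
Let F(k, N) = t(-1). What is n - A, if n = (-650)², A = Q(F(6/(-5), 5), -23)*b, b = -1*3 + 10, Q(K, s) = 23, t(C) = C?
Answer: 422339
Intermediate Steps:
F(k, N) = -1
b = 7 (b = -3 + 10 = 7)
A = 161 (A = 23*7 = 161)
n = 422500
n - A = 422500 - 1*161 = 422500 - 161 = 422339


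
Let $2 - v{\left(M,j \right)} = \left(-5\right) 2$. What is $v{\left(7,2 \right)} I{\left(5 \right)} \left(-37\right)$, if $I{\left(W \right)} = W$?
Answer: $-2220$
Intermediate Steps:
$v{\left(M,j \right)} = 12$ ($v{\left(M,j \right)} = 2 - \left(-5\right) 2 = 2 - -10 = 2 + 10 = 12$)
$v{\left(7,2 \right)} I{\left(5 \right)} \left(-37\right) = 12 \cdot 5 \left(-37\right) = 60 \left(-37\right) = -2220$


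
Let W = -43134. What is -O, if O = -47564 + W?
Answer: 90698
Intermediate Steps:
O = -90698 (O = -47564 - 43134 = -90698)
-O = -1*(-90698) = 90698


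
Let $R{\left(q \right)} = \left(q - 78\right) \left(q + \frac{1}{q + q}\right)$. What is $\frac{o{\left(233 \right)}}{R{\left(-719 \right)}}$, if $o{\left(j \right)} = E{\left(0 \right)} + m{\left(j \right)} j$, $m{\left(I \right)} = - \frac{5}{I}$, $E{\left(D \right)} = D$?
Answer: $- \frac{7190}{824036631} \approx -8.7253 \cdot 10^{-6}$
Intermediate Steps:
$o{\left(j \right)} = -5$ ($o{\left(j \right)} = 0 + - \frac{5}{j} j = 0 - 5 = -5$)
$R{\left(q \right)} = \left(-78 + q\right) \left(q + \frac{1}{2 q}\right)$
$\frac{o{\left(233 \right)}}{R{\left(-719 \right)}} = - \frac{5}{\frac{1}{2} + \left(-719\right)^{2} - -56082 - \frac{39}{-719}} = - \frac{5}{\frac{1}{2} + 516961 + 56082 - - \frac{39}{719}} = - \frac{5}{\frac{1}{2} + 516961 + 56082 + \frac{39}{719}} = - \frac{5}{\frac{824036631}{1438}} = \left(-5\right) \frac{1438}{824036631} = - \frac{7190}{824036631}$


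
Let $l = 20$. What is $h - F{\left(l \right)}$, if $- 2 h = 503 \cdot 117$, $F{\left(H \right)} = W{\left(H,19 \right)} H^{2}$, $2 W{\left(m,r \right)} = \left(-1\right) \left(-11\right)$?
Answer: $- \frac{63251}{2} \approx -31626.0$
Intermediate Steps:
$W{\left(m,r \right)} = \frac{11}{2}$ ($W{\left(m,r \right)} = \frac{\left(-1\right) \left(-11\right)}{2} = \frac{1}{2} \cdot 11 = \frac{11}{2}$)
$F{\left(H \right)} = \frac{11 H^{2}}{2}$
$h = - \frac{58851}{2}$ ($h = - \frac{503 \cdot 117}{2} = \left(- \frac{1}{2}\right) 58851 = - \frac{58851}{2} \approx -29426.0$)
$h - F{\left(l \right)} = - \frac{58851}{2} - \frac{11 \cdot 20^{2}}{2} = - \frac{58851}{2} - \frac{11}{2} \cdot 400 = - \frac{58851}{2} - 2200 = - \frac{63251}{2}$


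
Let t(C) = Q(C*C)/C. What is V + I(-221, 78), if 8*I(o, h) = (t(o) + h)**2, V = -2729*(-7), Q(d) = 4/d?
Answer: 4628490879975559055/233014870574642 ≈ 19864.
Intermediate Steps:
V = 19103
t(C) = 4/C**3 (t(C) = (4/((C*C)))/C = (4/(C**2))/C = (4/C**2)/C = 4/C**3)
I(o, h) = (h + 4/o**3)**2/8 (I(o, h) = (4/o**3 + h)**2/8 = (h + 4/o**3)**2/8)
V + I(-221, 78) = 19103 + (1/8)*(4 + 78*(-221)**3)**2/(-221)**6 = 19103 + (1/8)*(1/116507435287321)*(4 + 78*(-10793861))**2 = 19103 + (1/8)*(1/116507435287321)*(4 - 841921158)**2 = 19103 + (1/8)*(1/116507435287321)*(-841921154)**2 = 19103 + (1/8)*(1/116507435287321)*708831229552691716 = 19103 + 177207807388172929/233014870574642 = 4628490879975559055/233014870574642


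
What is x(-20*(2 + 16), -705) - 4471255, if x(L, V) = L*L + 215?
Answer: -4341440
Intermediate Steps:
x(L, V) = 215 + L² (x(L, V) = L² + 215 = 215 + L²)
x(-20*(2 + 16), -705) - 4471255 = (215 + (-20*(2 + 16))²) - 4471255 = (215 + (-20*18)²) - 4471255 = (215 + (-360)²) - 4471255 = (215 + 129600) - 4471255 = 129815 - 4471255 = -4341440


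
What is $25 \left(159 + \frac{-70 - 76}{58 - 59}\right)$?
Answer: $7625$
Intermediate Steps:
$25 \left(159 + \frac{-70 - 76}{58 - 59}\right) = 25 \left(159 - \frac{146}{-1}\right) = 25 \left(159 - -146\right) = 25 \left(159 + 146\right) = 25 \cdot 305 = 7625$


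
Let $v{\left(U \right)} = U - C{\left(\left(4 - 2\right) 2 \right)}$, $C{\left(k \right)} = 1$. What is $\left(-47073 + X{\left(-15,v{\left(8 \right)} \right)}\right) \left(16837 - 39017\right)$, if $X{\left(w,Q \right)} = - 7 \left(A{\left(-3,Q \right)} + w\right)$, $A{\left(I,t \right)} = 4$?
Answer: $1042371280$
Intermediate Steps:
$v{\left(U \right)} = -1 + U$ ($v{\left(U \right)} = U - 1 = -1 + U$)
$X{\left(w,Q \right)} = -28 - 7 w$ ($X{\left(w,Q \right)} = - 7 \left(4 + w\right) = -28 - 7 w$)
$\left(-47073 + X{\left(-15,v{\left(8 \right)} \right)}\right) \left(16837 - 39017\right) = \left(-47073 - -77\right) \left(16837 - 39017\right) = \left(-47073 + \left(-28 + 105\right)\right) \left(-22180\right) = \left(-47073 + 77\right) \left(-22180\right) = \left(-46996\right) \left(-22180\right) = 1042371280$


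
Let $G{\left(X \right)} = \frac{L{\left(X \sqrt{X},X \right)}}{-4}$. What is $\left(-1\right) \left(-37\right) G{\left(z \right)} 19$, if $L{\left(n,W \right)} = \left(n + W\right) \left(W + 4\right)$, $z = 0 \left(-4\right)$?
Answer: $0$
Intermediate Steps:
$z = 0$
$L{\left(n,W \right)} = \left(4 + W\right) \left(W + n\right)$ ($L{\left(n,W \right)} = \left(W + n\right) \left(4 + W\right) = \left(4 + W\right) \left(W + n\right)$)
$G{\left(X \right)} = - X - X^{\frac{3}{2}} - \frac{X^{2}}{4} - \frac{X^{\frac{5}{2}}}{4}$ ($G{\left(X \right)} = \frac{X^{2} + 4 X + 4 X \sqrt{X} + X X \sqrt{X}}{-4} = \left(X^{2} + 4 X + 4 X^{\frac{3}{2}} + X X^{\frac{3}{2}}\right) \left(- \frac{1}{4}\right) = \left(X^{2} + 4 X + 4 X^{\frac{3}{2}} + X^{\frac{5}{2}}\right) \left(- \frac{1}{4}\right) = \left(X^{2} + X^{\frac{5}{2}} + 4 X + 4 X^{\frac{3}{2}}\right) \left(- \frac{1}{4}\right) = - X - X^{\frac{3}{2}} - \frac{X^{2}}{4} - \frac{X^{\frac{5}{2}}}{4}$)
$\left(-1\right) \left(-37\right) G{\left(z \right)} 19 = \left(-1\right) \left(-37\right) \left(\left(-1\right) 0 - 0^{\frac{3}{2}} - \frac{0^{2}}{4} - \frac{0^{\frac{5}{2}}}{4}\right) 19 = 37 \left(0 - 0 - 0 - 0\right) 19 = 37 \left(0 + 0 + 0 + 0\right) 19 = 37 \cdot 0 \cdot 19 = 0 \cdot 19 = 0$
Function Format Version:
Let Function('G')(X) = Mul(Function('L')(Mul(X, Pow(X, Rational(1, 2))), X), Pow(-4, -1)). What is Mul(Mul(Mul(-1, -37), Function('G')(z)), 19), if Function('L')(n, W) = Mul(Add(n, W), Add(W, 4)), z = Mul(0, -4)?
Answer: 0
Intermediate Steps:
z = 0
Function('L')(n, W) = Mul(Add(4, W), Add(W, n)) (Function('L')(n, W) = Mul(Add(W, n), Add(4, W)) = Mul(Add(4, W), Add(W, n)))
Function('G')(X) = Add(Mul(-1, X), Mul(-1, Pow(X, Rational(3, 2))), Mul(Rational(-1, 4), Pow(X, 2)), Mul(Rational(-1, 4), Pow(X, Rational(5, 2)))) (Function('G')(X) = Mul(Add(Pow(X, 2), Mul(4, X), Mul(4, Mul(X, Pow(X, Rational(1, 2)))), Mul(X, Mul(X, Pow(X, Rational(1, 2))))), Pow(-4, -1)) = Mul(Add(Pow(X, 2), Mul(4, X), Mul(4, Pow(X, Rational(3, 2))), Mul(X, Pow(X, Rational(3, 2)))), Rational(-1, 4)) = Mul(Add(Pow(X, 2), Mul(4, X), Mul(4, Pow(X, Rational(3, 2))), Pow(X, Rational(5, 2))), Rational(-1, 4)) = Mul(Add(Pow(X, 2), Pow(X, Rational(5, 2)), Mul(4, X), Mul(4, Pow(X, Rational(3, 2)))), Rational(-1, 4)) = Add(Mul(-1, X), Mul(-1, Pow(X, Rational(3, 2))), Mul(Rational(-1, 4), Pow(X, 2)), Mul(Rational(-1, 4), Pow(X, Rational(5, 2)))))
Mul(Mul(Mul(-1, -37), Function('G')(z)), 19) = Mul(Mul(Mul(-1, -37), Add(Mul(-1, 0), Mul(-1, Pow(0, Rational(3, 2))), Mul(Rational(-1, 4), Pow(0, 2)), Mul(Rational(-1, 4), Pow(0, Rational(5, 2))))), 19) = Mul(Mul(37, Add(0, Mul(-1, 0), Mul(Rational(-1, 4), 0), Mul(Rational(-1, 4), 0))), 19) = Mul(Mul(37, Add(0, 0, 0, 0)), 19) = Mul(Mul(37, 0), 19) = Mul(0, 19) = 0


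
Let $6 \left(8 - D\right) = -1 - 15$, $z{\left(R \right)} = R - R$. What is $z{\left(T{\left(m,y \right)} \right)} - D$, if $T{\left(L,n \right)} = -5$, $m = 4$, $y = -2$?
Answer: $- \frac{32}{3} \approx -10.667$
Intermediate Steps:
$z{\left(R \right)} = 0$
$D = \frac{32}{3}$ ($D = 8 - \frac{-1 - 15}{6} = 8 - - \frac{8}{3} = 8 + \frac{8}{3} = \frac{32}{3} \approx 10.667$)
$z{\left(T{\left(m,y \right)} \right)} - D = 0 - \frac{32}{3} = - \frac{32}{3}$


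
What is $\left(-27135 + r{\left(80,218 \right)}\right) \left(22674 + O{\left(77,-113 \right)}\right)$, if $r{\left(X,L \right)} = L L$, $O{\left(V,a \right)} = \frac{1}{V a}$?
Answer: $\frac{4022473897997}{8701} \approx 4.623 \cdot 10^{8}$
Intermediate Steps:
$O{\left(V,a \right)} = \frac{1}{V a}$
$r{\left(X,L \right)} = L^{2}$
$\left(-27135 + r{\left(80,218 \right)}\right) \left(22674 + O{\left(77,-113 \right)}\right) = \left(-27135 + 218^{2}\right) \left(22674 + \frac{1}{77 \left(-113\right)}\right) = \left(-27135 + 47524\right) \left(22674 + \frac{1}{77} \left(- \frac{1}{113}\right)\right) = 20389 \left(22674 - \frac{1}{8701}\right) = 20389 \cdot \frac{197286473}{8701} = \frac{4022473897997}{8701}$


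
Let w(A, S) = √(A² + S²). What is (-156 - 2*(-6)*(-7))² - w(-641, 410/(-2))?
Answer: 57600 - √452906 ≈ 56927.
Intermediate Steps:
(-156 - 2*(-6)*(-7))² - w(-641, 410/(-2)) = (-156 - 2*(-6)*(-7))² - √((-641)² + (410/(-2))²) = (-156 + 12*(-7))² - √(410881 + (410*(-½))²) = (-156 - 84)² - √(410881 + (-205)²) = (-240)² - √(410881 + 42025) = 57600 - √452906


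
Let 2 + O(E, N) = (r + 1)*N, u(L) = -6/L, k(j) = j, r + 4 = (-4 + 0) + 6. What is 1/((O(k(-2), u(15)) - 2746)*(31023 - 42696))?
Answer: 5/160363674 ≈ 3.1179e-8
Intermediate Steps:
r = -2 (r = -4 + ((-4 + 0) + 6) = -4 + (-4 + 6) = -4 + 2 = -2)
O(E, N) = -2 - N (O(E, N) = -2 + (-2 + 1)*N = -2 - N)
1/((O(k(-2), u(15)) - 2746)*(31023 - 42696)) = 1/(((-2 - (-6)/15) - 2746)*(31023 - 42696)) = 1/(((-2 - (-6)/15) - 2746)*(-11673)) = 1/(((-2 - 1*(-2/5)) - 2746)*(-11673)) = 1/(((-2 + 2/5) - 2746)*(-11673)) = 1/((-8/5 - 2746)*(-11673)) = 1/(-13738/5*(-11673)) = 1/(160363674/5) = 5/160363674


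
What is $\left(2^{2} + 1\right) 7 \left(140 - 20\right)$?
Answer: $4200$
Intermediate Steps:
$\left(2^{2} + 1\right) 7 \left(140 - 20\right) = \left(4 + 1\right) 7 \cdot 120 = 5 \cdot 7 \cdot 120 = 35 \cdot 120 = 4200$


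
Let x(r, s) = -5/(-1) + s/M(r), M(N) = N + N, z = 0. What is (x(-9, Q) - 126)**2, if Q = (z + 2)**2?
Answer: 1190281/81 ≈ 14695.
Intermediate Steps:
Q = 4 (Q = (0 + 2)**2 = 2**2 = 4)
M(N) = 2*N
x(r, s) = 5 + s/(2*r) (x(r, s) = -5/(-1) + s/((2*r)) = -5*(-1) + s*(1/(2*r)) = 5 + s/(2*r))
(x(-9, Q) - 126)**2 = ((5 + (1/2)*4/(-9)) - 126)**2 = ((5 + (1/2)*4*(-1/9)) - 126)**2 = ((5 - 2/9) - 126)**2 = (43/9 - 126)**2 = (-1091/9)**2 = 1190281/81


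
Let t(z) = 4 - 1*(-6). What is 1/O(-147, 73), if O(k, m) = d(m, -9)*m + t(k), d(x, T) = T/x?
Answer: 1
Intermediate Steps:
t(z) = 10 (t(z) = 4 + 6 = 10)
O(k, m) = 1 (O(k, m) = (-9/m)*m + 10 = -9 + 10 = 1)
1/O(-147, 73) = 1/1 = 1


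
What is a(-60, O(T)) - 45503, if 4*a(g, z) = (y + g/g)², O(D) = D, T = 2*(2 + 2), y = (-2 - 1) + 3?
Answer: -182011/4 ≈ -45503.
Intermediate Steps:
y = 0 (y = -3 + 3 = 0)
T = 8 (T = 2*4 = 8)
a(g, z) = ¼ (a(g, z) = (0 + g/g)²/4 = (0 + 1)²/4 = (¼)*1² = (¼)*1 = ¼)
a(-60, O(T)) - 45503 = ¼ - 45503 = -182011/4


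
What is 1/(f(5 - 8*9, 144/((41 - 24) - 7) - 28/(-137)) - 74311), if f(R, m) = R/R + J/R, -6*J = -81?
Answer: -134/9957567 ≈ -1.3457e-5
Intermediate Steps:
J = 27/2 (J = -⅙*(-81) = 27/2 ≈ 13.500)
f(R, m) = 1 + 27/(2*R) (f(R, m) = R/R + 27/(2*R) = 1 + 27/(2*R))
1/(f(5 - 8*9, 144/((41 - 24) - 7) - 28/(-137)) - 74311) = 1/((27/2 + (5 - 8*9))/(5 - 8*9) - 74311) = 1/((27/2 + (5 - 72))/(5 - 72) - 74311) = 1/((27/2 - 67)/(-67) - 74311) = 1/(-1/67*(-107/2) - 74311) = 1/(107/134 - 74311) = 1/(-9957567/134) = -134/9957567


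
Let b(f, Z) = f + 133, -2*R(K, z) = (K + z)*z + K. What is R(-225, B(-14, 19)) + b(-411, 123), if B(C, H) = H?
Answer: 3583/2 ≈ 1791.5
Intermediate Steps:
R(K, z) = -K/2 - z*(K + z)/2 (R(K, z) = -((K + z)*z + K)/2 = -(z*(K + z) + K)/2 = -(K + z*(K + z))/2 = -K/2 - z*(K + z)/2)
b(f, Z) = 133 + f
R(-225, B(-14, 19)) + b(-411, 123) = (-1/2*(-225) - 1/2*19**2 - 1/2*(-225)*19) + (133 - 411) = (225/2 - 1/2*361 + 4275/2) - 278 = (225/2 - 361/2 + 4275/2) - 278 = 4139/2 - 278 = 3583/2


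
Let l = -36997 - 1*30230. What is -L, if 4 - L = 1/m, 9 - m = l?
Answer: -268943/67236 ≈ -4.0000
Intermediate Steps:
l = -67227 (l = -36997 - 30230 = -67227)
m = 67236 (m = 9 - 1*(-67227) = 9 + 67227 = 67236)
L = 268943/67236 (L = 4 - 1/67236 = 268943/67236 ≈ 4.0000)
-L = -1*268943/67236 = -268943/67236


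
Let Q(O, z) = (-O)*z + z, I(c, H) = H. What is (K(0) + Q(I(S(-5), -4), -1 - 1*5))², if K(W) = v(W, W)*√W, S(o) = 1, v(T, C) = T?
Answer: 900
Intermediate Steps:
Q(O, z) = z - O*z (Q(O, z) = -O*z + z = z - O*z)
K(W) = W^(3/2) (K(W) = W*√W = W^(3/2))
(K(0) + Q(I(S(-5), -4), -1 - 1*5))² = (0^(3/2) + (-1 - 1*5)*(1 - 1*(-4)))² = (0 + (-1 - 5)*(1 + 4))² = (0 - 6*5)² = (0 - 30)² = (-30)² = 900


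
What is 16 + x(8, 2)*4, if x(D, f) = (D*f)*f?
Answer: 144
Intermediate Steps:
x(D, f) = D*f²
16 + x(8, 2)*4 = 16 + (8*2²)*4 = 16 + (8*4)*4 = 16 + 32*4 = 16 + 128 = 144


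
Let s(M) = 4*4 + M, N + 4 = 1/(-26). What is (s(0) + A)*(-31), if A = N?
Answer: -9641/26 ≈ -370.81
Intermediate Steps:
N = -105/26 (N = -4 + 1/(-26) = -4 - 1/26 = -105/26 ≈ -4.0385)
A = -105/26 ≈ -4.0385
s(M) = 16 + M
(s(0) + A)*(-31) = ((16 + 0) - 105/26)*(-31) = (16 - 105/26)*(-31) = (311/26)*(-31) = -9641/26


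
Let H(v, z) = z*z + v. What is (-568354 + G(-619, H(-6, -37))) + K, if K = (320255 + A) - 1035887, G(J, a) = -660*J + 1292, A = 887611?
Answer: 13457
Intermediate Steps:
H(v, z) = v + z**2 (H(v, z) = z**2 + v = v + z**2)
G(J, a) = 1292 - 660*J
K = 171979 (K = (320255 + 887611) - 1035887 = 1207866 - 1035887 = 171979)
(-568354 + G(-619, H(-6, -37))) + K = (-568354 + (1292 - 660*(-619))) + 171979 = (-568354 + (1292 + 408540)) + 171979 = (-568354 + 409832) + 171979 = -158522 + 171979 = 13457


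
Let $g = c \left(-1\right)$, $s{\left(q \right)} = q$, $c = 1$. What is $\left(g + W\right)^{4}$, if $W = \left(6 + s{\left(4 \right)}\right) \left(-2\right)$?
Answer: $194481$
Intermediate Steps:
$g = -1$ ($g = 1 \left(-1\right) = -1$)
$W = -20$ ($W = \left(6 + 4\right) \left(-2\right) = 10 \left(-2\right) = -20$)
$\left(g + W\right)^{4} = \left(-1 - 20\right)^{4} = \left(-21\right)^{4} = 194481$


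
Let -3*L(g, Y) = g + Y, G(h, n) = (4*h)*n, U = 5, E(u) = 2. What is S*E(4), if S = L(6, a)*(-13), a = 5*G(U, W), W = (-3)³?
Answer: -23348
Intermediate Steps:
W = -27
G(h, n) = 4*h*n
a = -2700 (a = 5*(4*5*(-27)) = 5*(-540) = -2700)
L(g, Y) = -Y/3 - g/3 (L(g, Y) = -(g + Y)/3 = -(Y + g)/3 = -Y/3 - g/3)
S = -11674 (S = (-⅓*(-2700) - ⅓*6)*(-13) = (900 - 2)*(-13) = 898*(-13) = -11674)
S*E(4) = -11674*2 = -23348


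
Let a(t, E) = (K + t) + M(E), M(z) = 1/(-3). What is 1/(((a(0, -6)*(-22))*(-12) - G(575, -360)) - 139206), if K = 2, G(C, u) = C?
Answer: -1/139341 ≈ -7.1766e-6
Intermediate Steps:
M(z) = -1/3
a(t, E) = 5/3 + t (a(t, E) = (2 + t) - 1/3 = 5/3 + t)
1/(((a(0, -6)*(-22))*(-12) - G(575, -360)) - 139206) = 1/((((5/3 + 0)*(-22))*(-12) - 1*575) - 139206) = 1/((((5/3)*(-22))*(-12) - 575) - 139206) = 1/((-110/3*(-12) - 575) - 139206) = 1/((440 - 575) - 139206) = 1/(-135 - 139206) = 1/(-139341) = -1/139341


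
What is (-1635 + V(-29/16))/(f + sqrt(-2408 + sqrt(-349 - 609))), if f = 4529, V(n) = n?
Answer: -26189/(16*(4529 + sqrt(-2408 + I*sqrt(958)))) ≈ -0.36134 + 0.0039149*I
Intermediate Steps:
(-1635 + V(-29/16))/(f + sqrt(-2408 + sqrt(-349 - 609))) = (-1635 - 29/16)/(4529 + sqrt(-2408 + sqrt(-349 - 609))) = (-1635 - 29*1/16)/(4529 + sqrt(-2408 + sqrt(-958))) = (-1635 - 29/16)/(4529 + sqrt(-2408 + I*sqrt(958))) = -26189/(16*(4529 + sqrt(-2408 + I*sqrt(958))))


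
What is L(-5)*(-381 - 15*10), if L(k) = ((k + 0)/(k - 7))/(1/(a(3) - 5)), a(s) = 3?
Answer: 885/2 ≈ 442.50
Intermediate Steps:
L(k) = -2*k/(-7 + k) (L(k) = ((k + 0)/(k - 7))/(1/(3 - 5)) = (k/(-7 + k))/(1/(-2)) = (k/(-7 + k))/(-½) = (k/(-7 + k))*(-2) = -2*k/(-7 + k))
L(-5)*(-381 - 15*10) = (-2*(-5)/(-7 - 5))*(-381 - 15*10) = (-2*(-5)/(-12))*(-381 - 150) = -2*(-5)*(-1/12)*(-531) = -⅚*(-531) = 885/2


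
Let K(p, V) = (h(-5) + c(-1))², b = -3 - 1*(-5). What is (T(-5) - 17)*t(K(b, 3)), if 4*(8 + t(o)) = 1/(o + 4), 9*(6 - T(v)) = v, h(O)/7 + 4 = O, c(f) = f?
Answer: 2055451/24600 ≈ 83.555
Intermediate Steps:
h(O) = -28 + 7*O
b = 2 (b = -3 + 5 = 2)
T(v) = 6 - v/9
K(p, V) = 4096 (K(p, V) = ((-28 + 7*(-5)) - 1)² = ((-28 - 35) - 1)² = (-63 - 1)² = (-64)² = 4096)
t(o) = -8 + 1/(4*(4 + o)) (t(o) = -8 + 1/(4*(o + 4)) = -8 + 1/(4*(4 + o)))
(T(-5) - 17)*t(K(b, 3)) = ((6 - ⅑*(-5)) - 17)*((-127 - 32*4096)/(4*(4 + 4096))) = ((6 + 5/9) - 17)*((¼)*(-127 - 131072)/4100) = (59/9 - 17)*((¼)*(1/4100)*(-131199)) = -94/9*(-131199/16400) = 2055451/24600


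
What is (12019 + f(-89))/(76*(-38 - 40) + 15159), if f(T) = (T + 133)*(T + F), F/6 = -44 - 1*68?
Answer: -7155/3077 ≈ -2.3253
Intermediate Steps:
F = -672 (F = 6*(-44 - 1*68) = 6*(-44 - 68) = 6*(-112) = -672)
f(T) = (-672 + T)*(133 + T) (f(T) = (T + 133)*(T - 672) = (133 + T)*(-672 + T) = (-672 + T)*(133 + T))
(12019 + f(-89))/(76*(-38 - 40) + 15159) = (12019 + (-89376 + (-89)² - 539*(-89)))/(76*(-38 - 40) + 15159) = (12019 + (-89376 + 7921 + 47971))/(76*(-78) + 15159) = (12019 - 33484)/(-5928 + 15159) = -21465/9231 = -21465*1/9231 = -7155/3077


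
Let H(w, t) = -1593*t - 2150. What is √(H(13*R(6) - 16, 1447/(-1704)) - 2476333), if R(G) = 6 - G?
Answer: 3*I*√22199490906/284 ≈ 1573.9*I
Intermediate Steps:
H(w, t) = -2150 - 1593*t
√(H(13*R(6) - 16, 1447/(-1704)) - 2476333) = √((-2150 - 2305071/(-1704)) - 2476333) = √((-2150 - 2305071*(-1)/1704) - 2476333) = √((-2150 - 1593*(-1447/1704)) - 2476333) = √((-2150 + 768357/568) - 2476333) = √(-452843/568 - 2476333) = √(-1407009987/568) = 3*I*√22199490906/284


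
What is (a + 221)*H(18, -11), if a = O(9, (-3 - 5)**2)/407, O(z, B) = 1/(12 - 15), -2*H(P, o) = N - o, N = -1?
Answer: -1349200/1221 ≈ -1105.0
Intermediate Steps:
H(P, o) = 1/2 + o/2 (H(P, o) = -(-1 - o)/2 = 1/2 + o/2)
O(z, B) = -1/3 (O(z, B) = 1/(-3) = -1/3)
a = -1/1221 (a = -1/3/407 = -1/3*1/407 = -1/1221 ≈ -0.00081900)
(a + 221)*H(18, -11) = (-1/1221 + 221)*(1/2 + (1/2)*(-11)) = 269840*(1/2 - 11/2)/1221 = (269840/1221)*(-5) = -1349200/1221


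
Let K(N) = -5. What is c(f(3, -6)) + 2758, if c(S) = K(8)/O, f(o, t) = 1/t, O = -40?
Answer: 22065/8 ≈ 2758.1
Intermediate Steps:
c(S) = 1/8 (c(S) = -5/(-40) = -5*(-1/40) = 1/8)
c(f(3, -6)) + 2758 = 1/8 + 2758 = 22065/8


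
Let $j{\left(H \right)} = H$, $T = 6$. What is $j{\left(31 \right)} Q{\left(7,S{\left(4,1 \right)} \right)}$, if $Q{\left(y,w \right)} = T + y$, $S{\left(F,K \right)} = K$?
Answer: $403$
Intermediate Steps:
$Q{\left(y,w \right)} = 6 + y$
$j{\left(31 \right)} Q{\left(7,S{\left(4,1 \right)} \right)} = 31 \left(6 + 7\right) = 31 \cdot 13 = 403$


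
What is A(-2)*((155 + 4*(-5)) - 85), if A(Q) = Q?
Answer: -100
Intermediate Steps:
A(-2)*((155 + 4*(-5)) - 85) = -2*((155 + 4*(-5)) - 85) = -2*((155 - 20) - 85) = -2*(135 - 85) = -2*50 = -100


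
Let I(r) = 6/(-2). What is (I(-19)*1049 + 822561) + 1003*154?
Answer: 973876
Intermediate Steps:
I(r) = -3 (I(r) = 6*(-½) = -3)
(I(-19)*1049 + 822561) + 1003*154 = (-3*1049 + 822561) + 1003*154 = (-3147 + 822561) + 154462 = 819414 + 154462 = 973876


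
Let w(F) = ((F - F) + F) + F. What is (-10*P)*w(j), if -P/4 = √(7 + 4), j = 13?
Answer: 1040*√11 ≈ 3449.3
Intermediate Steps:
w(F) = 2*F (w(F) = (0 + F) + F = F + F = 2*F)
P = -4*√11 (P = -4*√(7 + 4) = -4*√11 ≈ -13.266)
(-10*P)*w(j) = (-(-40)*√11)*(2*13) = (40*√11)*26 = 1040*√11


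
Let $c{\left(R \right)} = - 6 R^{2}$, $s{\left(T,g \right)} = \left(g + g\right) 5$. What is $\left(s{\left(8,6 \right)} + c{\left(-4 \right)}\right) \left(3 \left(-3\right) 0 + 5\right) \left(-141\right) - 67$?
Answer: $25313$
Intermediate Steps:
$s{\left(T,g \right)} = 10 g$ ($s{\left(T,g \right)} = 2 g 5 = 10 g$)
$\left(s{\left(8,6 \right)} + c{\left(-4 \right)}\right) \left(3 \left(-3\right) 0 + 5\right) \left(-141\right) - 67 = \left(10 \cdot 6 - 6 \left(-4\right)^{2}\right) \left(3 \left(-3\right) 0 + 5\right) \left(-141\right) - 67 = \left(60 - 96\right) \left(\left(-9\right) 0 + 5\right) \left(-141\right) - 67 = \left(60 - 96\right) \left(0 + 5\right) \left(-141\right) - 67 = \left(-36\right) 5 \left(-141\right) - 67 = \left(-180\right) \left(-141\right) - 67 = 25380 - 67 = 25313$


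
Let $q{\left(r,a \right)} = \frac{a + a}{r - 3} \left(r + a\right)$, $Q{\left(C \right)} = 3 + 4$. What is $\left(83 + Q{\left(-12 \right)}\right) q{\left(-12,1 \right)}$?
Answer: $132$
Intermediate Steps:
$Q{\left(C \right)} = 7$
$q{\left(r,a \right)} = \frac{2 a \left(a + r\right)}{-3 + r}$ ($q{\left(r,a \right)} = \frac{2 a}{-3 + r} \left(a + r\right) = \frac{2 a \left(a + r\right)}{-3 + r}$)
$\left(83 + Q{\left(-12 \right)}\right) q{\left(-12,1 \right)} = \left(83 + 7\right) 2 \cdot 1 \frac{1}{-3 - 12} \left(1 - 12\right) = 90 \cdot 2 \cdot 1 \frac{1}{-15} \left(-11\right) = 90 \cdot 2 \cdot 1 \left(- \frac{1}{15}\right) \left(-11\right) = 90 \cdot \frac{22}{15} = 132$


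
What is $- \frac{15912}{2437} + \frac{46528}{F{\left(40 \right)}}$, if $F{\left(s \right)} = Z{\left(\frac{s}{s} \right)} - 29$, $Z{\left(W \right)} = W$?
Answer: $- \frac{28458568}{17059} \approx -1668.2$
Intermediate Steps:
$F{\left(s \right)} = -28$ ($F{\left(s \right)} = \frac{s}{s} - 29 = 1 - 29 = -28$)
$- \frac{15912}{2437} + \frac{46528}{F{\left(40 \right)}} = - \frac{15912}{2437} + \frac{46528}{-28} = \left(-15912\right) \frac{1}{2437} + 46528 \left(- \frac{1}{28}\right) = - \frac{15912}{2437} - \frac{11632}{7} = - \frac{28458568}{17059}$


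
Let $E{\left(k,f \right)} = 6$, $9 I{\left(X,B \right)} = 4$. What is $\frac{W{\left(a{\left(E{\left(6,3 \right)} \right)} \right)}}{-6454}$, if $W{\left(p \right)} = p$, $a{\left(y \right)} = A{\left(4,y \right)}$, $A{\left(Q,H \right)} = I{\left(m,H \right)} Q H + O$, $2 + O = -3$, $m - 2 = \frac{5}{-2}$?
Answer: $- \frac{17}{19362} \approx -0.00087801$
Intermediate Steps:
$m = - \frac{1}{2}$ ($m = 2 + \frac{5}{-2} = 2 + 5 \left(- \frac{1}{2}\right) = 2 - \frac{5}{2} = - \frac{1}{2} \approx -0.5$)
$I{\left(X,B \right)} = \frac{4}{9}$ ($I{\left(X,B \right)} = \frac{1}{9} \cdot 4 = \frac{4}{9}$)
$O = -5$ ($O = -2 - 3 = -5$)
$A{\left(Q,H \right)} = -5 + \frac{4 H Q}{9}$ ($A{\left(Q,H \right)} = \frac{4 Q}{9} H - 5 = \frac{4 H Q}{9} - 5 = -5 + \frac{4 H Q}{9}$)
$a{\left(y \right)} = -5 + \frac{16 y}{9}$ ($a{\left(y \right)} = -5 + \frac{4}{9} y 4 = -5 + \frac{16 y}{9}$)
$\frac{W{\left(a{\left(E{\left(6,3 \right)} \right)} \right)}}{-6454} = \frac{-5 + \frac{16}{9} \cdot 6}{-6454} = \left(-5 + \frac{32}{3}\right) \left(- \frac{1}{6454}\right) = \frac{17}{3} \left(- \frac{1}{6454}\right) = - \frac{17}{19362}$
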